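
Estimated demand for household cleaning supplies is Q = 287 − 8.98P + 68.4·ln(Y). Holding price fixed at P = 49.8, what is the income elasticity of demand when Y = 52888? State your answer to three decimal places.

0.117

At P = 49.8, Y = 52888: Q = 583.710.
Holding P constant, ∂Q/∂Y = 68.4/Y = 0.0012933.
η_Y = (∂Q/∂Y)·(Y/Q) = 0.0012933 × (52888/583.710) = 0.117.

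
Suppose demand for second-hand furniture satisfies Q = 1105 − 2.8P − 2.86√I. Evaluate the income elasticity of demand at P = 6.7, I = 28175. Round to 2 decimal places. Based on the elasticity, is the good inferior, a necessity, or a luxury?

-0.40 (inferior good)

At P = 6.7, I = 28175: Q = 606.177.
Holding P constant, ∂Q/∂I = -2.86/(2√I) = -0.0085193.
η_I = (∂Q/∂I)·(I/Q) = -0.0085193 × (28175/606.177) = -0.40.
Since η < 0, this is an inferior good.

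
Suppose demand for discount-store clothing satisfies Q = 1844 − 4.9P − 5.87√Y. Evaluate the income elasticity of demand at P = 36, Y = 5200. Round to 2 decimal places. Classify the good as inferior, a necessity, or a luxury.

At P = 36, Y = 5200: Q = 1244.308.
Holding P constant, ∂Q/∂Y = -5.87/(2√Y) = -0.0407011.
η_Y = (∂Q/∂Y)·(Y/Q) = -0.0407011 × (5200/1244.308) = -0.17.
Since η < 0, this is an inferior good.

-0.17 (inferior good)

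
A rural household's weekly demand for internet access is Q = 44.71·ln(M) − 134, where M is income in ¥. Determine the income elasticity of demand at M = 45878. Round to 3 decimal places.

0.129

At M = 45878: Q = 345.906.
dQ/dM = 44.71/M = 0.000974541 at this income.
η = (dQ/dM)·(M/Q) = 0.000974541 × (45878/345.906) = 0.129.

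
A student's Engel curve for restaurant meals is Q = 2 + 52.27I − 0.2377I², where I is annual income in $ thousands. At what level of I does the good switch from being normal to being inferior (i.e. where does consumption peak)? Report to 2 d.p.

109.95

dQ/dI = 52.27 − 0.4754I.
The good is inferior where dQ/dI < 0. Setting dQ/dI = 0 gives I = 52.27 / 0.4754 = 109.95.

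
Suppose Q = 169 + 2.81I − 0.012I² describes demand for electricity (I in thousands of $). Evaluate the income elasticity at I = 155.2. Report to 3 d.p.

-0.449

At I = 155.2: Q = 316.0675.
dQ/dI = 2.81 − 0.024I = -0.91480.
η = (dQ/dI)·(I/Q) = -0.91480 × (155.2/316.0675) = -0.449.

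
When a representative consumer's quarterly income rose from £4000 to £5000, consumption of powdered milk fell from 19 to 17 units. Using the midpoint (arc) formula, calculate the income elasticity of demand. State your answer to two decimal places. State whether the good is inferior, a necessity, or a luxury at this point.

-0.50 (inferior good)

ΔQ = 17 − 19 = -2; midpoint Q̄ = (19 + 17)/2 = 18.
ΔI = 5000 − 4000 = 1000; midpoint Ī = (4000 + 5000)/2 = 4500.
η = (ΔQ/Q̄) ÷ (ΔI/Ī) = (-2/18) ÷ (1000/4500) = -0.50.
η < 0 ⇒ inferior good.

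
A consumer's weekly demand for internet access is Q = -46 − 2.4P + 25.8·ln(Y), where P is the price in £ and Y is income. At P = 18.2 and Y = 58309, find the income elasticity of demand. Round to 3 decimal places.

0.133

At P = 18.2, Y = 58309: Q = 193.437.
Holding P constant, ∂Q/∂Y = 25.8/Y = 0.00044247.
η_Y = (∂Q/∂Y)·(Y/Q) = 0.00044247 × (58309/193.437) = 0.133.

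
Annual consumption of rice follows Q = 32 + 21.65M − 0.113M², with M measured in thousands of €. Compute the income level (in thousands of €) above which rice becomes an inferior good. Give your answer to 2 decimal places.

95.80

dQ/dM = 21.65 − 0.226M.
The good is inferior where dQ/dM < 0. Setting dQ/dM = 0 gives M = 21.65 / 0.226 = 95.80.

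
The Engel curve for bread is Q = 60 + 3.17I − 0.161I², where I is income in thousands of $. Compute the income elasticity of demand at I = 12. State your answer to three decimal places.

At I = 12: Q = 74.8560.
dQ/dI = 3.17 − 0.322I = -0.69400.
η = (dQ/dI)·(I/Q) = -0.69400 × (12/74.8560) = -0.111.

-0.111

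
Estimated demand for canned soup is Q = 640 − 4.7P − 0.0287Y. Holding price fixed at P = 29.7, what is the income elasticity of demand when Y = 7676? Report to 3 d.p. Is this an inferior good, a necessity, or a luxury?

At P = 29.7, Y = 7676: Q = 280.109.
Holding P constant, ∂Q/∂Y = −0.0287.
η_Y = (∂Q/∂Y)·(Y/Q) = -0.0287 × (7676/280.109) = -0.786.
Since η < 0, this is an inferior good.

-0.786 (inferior good)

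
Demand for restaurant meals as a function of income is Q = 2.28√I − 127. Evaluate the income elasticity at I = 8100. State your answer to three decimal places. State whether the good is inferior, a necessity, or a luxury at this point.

At I = 8100: Q = 78.200.
dQ/dI = 2.28/(2√I) = 0.0126667 at this income.
η = (dQ/dI)·(I/Q) = 0.0126667 × (8100/78.200) = 1.312.
Since η > 1, the good is a luxury.

1.312 (luxury)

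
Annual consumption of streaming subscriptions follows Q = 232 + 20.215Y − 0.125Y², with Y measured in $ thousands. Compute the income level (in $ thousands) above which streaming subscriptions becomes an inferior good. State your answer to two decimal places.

80.86

dQ/dY = 20.215 − 0.25Y.
The good is inferior where dQ/dY < 0. Setting dQ/dY = 0 gives Y = 20.215 / 0.25 = 80.86.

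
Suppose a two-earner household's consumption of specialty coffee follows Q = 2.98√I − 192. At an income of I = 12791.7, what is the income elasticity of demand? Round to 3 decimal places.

1.162

At I = 12791.7: Q = 145.039.
dQ/dI = 2.98/(2√I) = 0.0131741 at this income.
η = (dQ/dI)·(I/Q) = 0.0131741 × (12791.7/145.039) = 1.162.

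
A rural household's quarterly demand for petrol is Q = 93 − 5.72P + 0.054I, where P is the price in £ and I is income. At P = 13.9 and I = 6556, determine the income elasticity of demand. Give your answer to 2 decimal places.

0.96

At P = 13.9, I = 6556: Q = 367.516.
Holding P constant, ∂Q/∂I = 0.054.
η_I = (∂Q/∂I)·(I/Q) = 0.054 × (6556/367.516) = 0.96.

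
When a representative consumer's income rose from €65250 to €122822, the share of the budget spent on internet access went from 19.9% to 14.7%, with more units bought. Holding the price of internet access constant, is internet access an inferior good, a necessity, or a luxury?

Quantity rises but the budget share falls as income rises, so 0 < η < 1.

necessity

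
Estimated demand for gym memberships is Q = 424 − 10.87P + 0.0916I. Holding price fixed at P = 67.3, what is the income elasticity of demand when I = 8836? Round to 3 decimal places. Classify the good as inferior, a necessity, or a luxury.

At P = 67.3, I = 8836: Q = 501.827.
Holding P constant, ∂Q/∂I = 0.0916.
η_I = (∂Q/∂I)·(I/Q) = 0.0916 × (8836/501.827) = 1.613.
Since η > 1, this is a luxury.

1.613 (luxury)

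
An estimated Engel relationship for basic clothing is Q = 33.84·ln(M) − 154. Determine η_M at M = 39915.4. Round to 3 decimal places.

0.165

At M = 39915.4: Q = 204.518.
dQ/dM = 33.84/M = 0.000847793 at this income.
η = (dQ/dM)·(M/Q) = 0.000847793 × (39915.4/204.518) = 0.165.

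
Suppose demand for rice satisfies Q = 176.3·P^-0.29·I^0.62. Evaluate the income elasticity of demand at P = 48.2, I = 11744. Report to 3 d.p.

For a multiplicative demand Q = A·P^α·I^β, the income elasticity is β everywhere.
Here β = 0.62, so η = 0.620.

0.620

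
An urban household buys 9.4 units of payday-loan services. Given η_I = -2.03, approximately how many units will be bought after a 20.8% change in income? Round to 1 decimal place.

%ΔQ ≈ η × %ΔI = -2.03 × 20.8% = -42.224%.
New Q ≈ 9.4 × (1 − 0.42224) = 5.4.

5.4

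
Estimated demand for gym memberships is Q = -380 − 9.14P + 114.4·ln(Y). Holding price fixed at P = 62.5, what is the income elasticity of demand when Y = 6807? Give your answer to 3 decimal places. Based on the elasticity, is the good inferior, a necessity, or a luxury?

1.959 (luxury)

At P = 62.5, Y = 6807: Q = 58.411.
Holding P constant, ∂Q/∂Y = 114.4/Y = 0.0168062.
η_Y = (∂Q/∂Y)·(Y/Q) = 0.0168062 × (6807/58.411) = 1.959.
Since η > 1, this is a luxury.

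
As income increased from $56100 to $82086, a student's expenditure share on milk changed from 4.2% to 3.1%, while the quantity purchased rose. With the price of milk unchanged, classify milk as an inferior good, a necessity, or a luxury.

Quantity rises but the budget share falls as income rises, so 0 < η < 1.

necessity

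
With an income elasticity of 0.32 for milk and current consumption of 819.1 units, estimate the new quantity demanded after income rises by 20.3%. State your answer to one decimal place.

872.3

%ΔQ ≈ η × %ΔI = 0.32 × 20.3% = 6.496%.
New Q ≈ 819.1 × (1 + 0.06496) = 872.3.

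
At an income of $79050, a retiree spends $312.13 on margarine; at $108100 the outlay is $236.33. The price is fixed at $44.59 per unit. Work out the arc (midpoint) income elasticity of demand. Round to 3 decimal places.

With a constant price, Q₁ = 312.13/44.59 = 7.000 and Q₂ = 236.33/44.59 = 5.300 (equivalently, work directly with expenditure since P cancels).
Midpoint %ΔQ = (236.33 − 312.13)/274.23 = -0.27641; midpoint %ΔI = (108100 − 79050)/93575 = 0.31045.
η = -0.27641 / 0.31045 = -0.890.

-0.890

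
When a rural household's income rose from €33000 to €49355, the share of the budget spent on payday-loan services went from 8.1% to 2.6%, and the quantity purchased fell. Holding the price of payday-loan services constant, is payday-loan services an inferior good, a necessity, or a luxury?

inferior good

Quantity demanded falls as income rises, so η < 0.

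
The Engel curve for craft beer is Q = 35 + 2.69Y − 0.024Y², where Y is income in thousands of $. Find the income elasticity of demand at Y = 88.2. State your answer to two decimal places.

-1.59

At Y = 88.2: Q = 85.5562.
dQ/dY = 2.69 − 0.048Y = -1.54360.
η = (dQ/dY)·(Y/Q) = -1.54360 × (88.2/85.5562) = -1.59.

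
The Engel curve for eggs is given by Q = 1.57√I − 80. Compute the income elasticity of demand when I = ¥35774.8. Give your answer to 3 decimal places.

0.684

At I = 35774.8: Q = 216.953.
dQ/dI = 1.57/(2√I) = 0.00415031 at this income.
η = (dQ/dI)·(I/Q) = 0.00415031 × (35774.8/216.953) = 0.684.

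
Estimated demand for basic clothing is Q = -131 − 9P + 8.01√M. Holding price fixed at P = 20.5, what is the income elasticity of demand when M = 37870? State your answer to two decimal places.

At P = 20.5, M = 37870: Q = 1243.263.
Holding P constant, ∂Q/∂M = 8.01/(2√M) = 0.0205805.
η_M = (∂Q/∂M)·(M/Q) = 0.0205805 × (37870/1243.263) = 0.63.

0.63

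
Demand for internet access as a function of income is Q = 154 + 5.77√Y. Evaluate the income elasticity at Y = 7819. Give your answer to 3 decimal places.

At Y = 7819: Q = 664.213.
dQ/dY = 5.77/(2√Y) = 0.0326265 at this income.
η = (dQ/dY)·(Y/Q) = 0.0326265 × (7819/664.213) = 0.384.

0.384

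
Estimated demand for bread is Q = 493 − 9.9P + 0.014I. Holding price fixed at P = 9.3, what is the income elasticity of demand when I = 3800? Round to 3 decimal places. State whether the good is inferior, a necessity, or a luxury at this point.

At P = 9.3, I = 3800: Q = 454.130.
Holding P constant, ∂Q/∂I = 0.014.
η_I = (∂Q/∂I)·(I/Q) = 0.014 × (3800/454.130) = 0.117.
Since 0 < η < 1, this is a necessity.

0.117 (necessity)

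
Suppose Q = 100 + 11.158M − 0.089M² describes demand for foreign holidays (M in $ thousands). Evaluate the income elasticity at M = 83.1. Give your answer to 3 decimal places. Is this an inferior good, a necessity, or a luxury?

At M = 83.1: Q = 412.6305.
dQ/dM = 11.158 − 0.178M = -3.63380.
η = (dQ/dM)·(M/Q) = -3.63380 × (83.1/412.6305) = -0.732.
η < 0 ⇒ inferior good.

-0.732 (inferior good)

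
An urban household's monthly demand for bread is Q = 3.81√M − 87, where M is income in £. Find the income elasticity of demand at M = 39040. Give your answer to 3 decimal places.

At M = 39040: Q = 665.800.
dQ/dM = 3.81/(2√M) = 0.0096414 at this income.
η = (dQ/dM)·(M/Q) = 0.0096414 × (39040/665.800) = 0.565.

0.565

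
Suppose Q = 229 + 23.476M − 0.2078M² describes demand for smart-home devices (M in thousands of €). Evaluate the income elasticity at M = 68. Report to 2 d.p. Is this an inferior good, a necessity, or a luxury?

At M = 68: Q = 864.5008.
dQ/dM = 23.476 − 0.4156M = -4.78480.
η = (dQ/dM)·(M/Q) = -4.78480 × (68/864.5008) = -0.38.
η < 0 ⇒ inferior good.

-0.38 (inferior good)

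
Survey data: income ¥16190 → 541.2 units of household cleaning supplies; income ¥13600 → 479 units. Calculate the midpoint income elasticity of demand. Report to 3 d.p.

0.701

ΔQ = 479 − 541.2 = -62.2; midpoint Q̄ = (541.2 + 479)/2 = 510.1.
ΔI = 13600 − 16190 = -2590; midpoint Ī = (16190 + 13600)/2 = 14895.
η = (ΔQ/Q̄) ÷ (ΔI/Ī) = (-62.2/510.1) ÷ (-2590/14895) = 0.701.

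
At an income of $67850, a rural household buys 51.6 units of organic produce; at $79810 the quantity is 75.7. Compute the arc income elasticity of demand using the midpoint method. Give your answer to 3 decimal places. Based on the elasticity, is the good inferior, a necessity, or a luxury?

ΔQ = 75.7 − 51.6 = 24.1; midpoint Q̄ = (51.6 + 75.7)/2 = 63.65.
ΔI = 79810 − 67850 = 11960; midpoint Ī = (67850 + 79810)/2 = 73830.
η = (ΔQ/Q̄) ÷ (ΔI/Ī) = (24.1/63.65) ÷ (11960/73830) = 2.337.
η > 1 ⇒ luxury.

2.337 (luxury)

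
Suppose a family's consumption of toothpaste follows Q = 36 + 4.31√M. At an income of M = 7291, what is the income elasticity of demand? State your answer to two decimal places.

0.46

At M = 7291: Q = 404.019.
dQ/dM = 4.31/(2√M) = 0.0252379 at this income.
η = (dQ/dM)·(M/Q) = 0.0252379 × (7291/404.019) = 0.46.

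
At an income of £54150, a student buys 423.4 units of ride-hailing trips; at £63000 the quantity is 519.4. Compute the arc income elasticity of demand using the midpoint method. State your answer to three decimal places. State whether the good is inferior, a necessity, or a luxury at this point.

1.348 (luxury)

ΔQ = 519.4 − 423.4 = 96; midpoint Q̄ = (423.4 + 519.4)/2 = 471.4.
ΔI = 63000 − 54150 = 8850; midpoint Ī = (54150 + 63000)/2 = 58575.
η = (ΔQ/Q̄) ÷ (ΔI/Ī) = (96/471.4) ÷ (8850/58575) = 1.348.
η > 1 ⇒ luxury.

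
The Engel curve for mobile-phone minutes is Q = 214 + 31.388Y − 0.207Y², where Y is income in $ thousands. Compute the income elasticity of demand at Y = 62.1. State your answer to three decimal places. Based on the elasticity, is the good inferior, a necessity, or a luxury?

At Y = 62.1: Q = 1364.9179.
dQ/dY = 31.388 − 0.414Y = 5.67860.
η = (dQ/dY)·(Y/Q) = 5.67860 × (62.1/1364.9179) = 0.258.
0 < η < 1 ⇒ necessity.

0.258 (necessity)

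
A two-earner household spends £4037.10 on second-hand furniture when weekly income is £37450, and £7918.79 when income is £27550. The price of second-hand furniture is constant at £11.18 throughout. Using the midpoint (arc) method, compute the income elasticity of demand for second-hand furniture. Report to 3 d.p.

-2.132

With a constant price, Q₁ = 4037.10/11.18 = 361.100 and Q₂ = 7918.79/11.18 = 708.300 (equivalently, work directly with expenditure since P cancels).
Midpoint %ΔQ = (7918.79 − 4037.10)/5977.95 = 0.64934; midpoint %ΔI = (27550 − 37450)/32500 = -0.30462.
η = 0.64934 / -0.30462 = -2.132.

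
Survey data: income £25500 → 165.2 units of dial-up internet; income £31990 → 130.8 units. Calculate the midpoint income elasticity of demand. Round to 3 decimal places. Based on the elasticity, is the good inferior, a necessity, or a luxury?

-1.029 (inferior good)

ΔQ = 130.8 − 165.2 = -34.4; midpoint Q̄ = (165.2 + 130.8)/2 = 148.
ΔI = 31990 − 25500 = 6490; midpoint Ī = (25500 + 31990)/2 = 28745.
η = (ΔQ/Q̄) ÷ (ΔI/Ī) = (-34.4/148) ÷ (6490/28745) = -1.029.
η < 0 ⇒ inferior good.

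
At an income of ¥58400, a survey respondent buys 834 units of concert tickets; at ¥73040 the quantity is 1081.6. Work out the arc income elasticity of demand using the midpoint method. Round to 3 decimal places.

ΔQ = 1081.6 − 834 = 247.6; midpoint Q̄ = (834 + 1081.6)/2 = 957.8.
ΔI = 73040 − 58400 = 14640; midpoint Ī = (58400 + 73040)/2 = 65720.
η = (ΔQ/Q̄) ÷ (ΔI/Ī) = (247.6/957.8) ÷ (14640/65720) = 1.160.

1.160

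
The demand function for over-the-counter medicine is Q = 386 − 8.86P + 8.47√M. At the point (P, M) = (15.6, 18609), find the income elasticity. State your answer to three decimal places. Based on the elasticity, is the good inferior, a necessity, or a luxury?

0.412 (necessity)

At P = 15.6, M = 18609: Q = 1403.217.
Holding P constant, ∂Q/∂M = 8.47/(2√M) = 0.031045.
η_M = (∂Q/∂M)·(M/Q) = 0.031045 × (18609/1403.217) = 0.412.
Since 0 < η < 1, this is a necessity.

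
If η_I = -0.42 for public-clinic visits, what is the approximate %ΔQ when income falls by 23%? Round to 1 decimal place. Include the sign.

9.7%

%ΔQ ≈ η × %ΔI = -0.42 × (-23%) = 9.7%.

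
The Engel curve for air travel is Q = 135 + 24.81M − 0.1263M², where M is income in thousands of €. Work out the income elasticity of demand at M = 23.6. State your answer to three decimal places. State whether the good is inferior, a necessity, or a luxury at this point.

At M = 23.6: Q = 650.1720.
dQ/dM = 24.81 − 0.2526M = 18.84864.
η = (dQ/dM)·(M/Q) = 18.84864 × (23.6/650.1720) = 0.684.
0 < η < 1 ⇒ necessity.

0.684 (necessity)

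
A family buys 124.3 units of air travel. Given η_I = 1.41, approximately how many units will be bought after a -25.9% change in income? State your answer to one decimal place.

%ΔQ ≈ η × %ΔI = 1.41 × (-25.9%) = -36.519%.
New Q ≈ 124.3 × (1 − 0.36519) = 78.9.

78.9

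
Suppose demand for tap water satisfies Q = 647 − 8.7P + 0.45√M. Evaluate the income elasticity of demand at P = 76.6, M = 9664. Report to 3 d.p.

0.891

At P = 76.6, M = 9664: Q = 24.818.
Holding P constant, ∂Q/∂M = 0.45/(2√M) = 0.00228878.
η_M = (∂Q/∂M)·(M/Q) = 0.00228878 × (9664/24.818) = 0.891.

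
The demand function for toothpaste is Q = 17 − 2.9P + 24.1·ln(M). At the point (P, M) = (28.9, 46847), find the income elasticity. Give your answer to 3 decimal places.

0.125

At P = 28.9, M = 46847: Q = 192.377.
Holding P constant, ∂Q/∂M = 24.1/M = 0.000514441.
η_M = (∂Q/∂M)·(M/Q) = 0.000514441 × (46847/192.377) = 0.125.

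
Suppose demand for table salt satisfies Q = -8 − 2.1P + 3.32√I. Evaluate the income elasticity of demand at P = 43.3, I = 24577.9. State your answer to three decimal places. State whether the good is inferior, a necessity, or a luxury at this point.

At P = 43.3, I = 24577.9: Q = 421.558.
Holding P constant, ∂Q/∂I = 3.32/(2√I) = 0.0105885.
η_I = (∂Q/∂I)·(I/Q) = 0.0105885 × (24577.9/421.558) = 0.617.
Since 0 < η < 1, this is a necessity.

0.617 (necessity)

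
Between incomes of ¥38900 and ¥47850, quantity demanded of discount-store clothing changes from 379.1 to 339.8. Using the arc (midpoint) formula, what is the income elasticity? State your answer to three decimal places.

ΔQ = 339.8 − 379.1 = -39.3; midpoint Q̄ = (379.1 + 339.8)/2 = 359.45.
ΔI = 47850 − 38900 = 8950; midpoint Ī = (38900 + 47850)/2 = 43375.
η = (ΔQ/Q̄) ÷ (ΔI/Ī) = (-39.3/359.45) ÷ (8950/43375) = -0.530.

-0.530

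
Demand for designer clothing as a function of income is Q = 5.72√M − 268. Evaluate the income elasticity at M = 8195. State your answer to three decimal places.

At M = 8195: Q = 249.810.
dQ/dM = 5.72/(2√M) = 0.031593 at this income.
η = (dQ/dM)·(M/Q) = 0.031593 × (8195/249.810) = 1.036.

1.036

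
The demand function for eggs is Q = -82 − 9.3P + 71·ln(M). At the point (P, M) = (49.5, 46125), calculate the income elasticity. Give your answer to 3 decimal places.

At P = 49.5, M = 46125: Q = 220.127.
Holding P constant, ∂Q/∂M = 71/M = 0.0015393.
η_M = (∂Q/∂M)·(M/Q) = 0.0015393 × (46125/220.127) = 0.323.

0.323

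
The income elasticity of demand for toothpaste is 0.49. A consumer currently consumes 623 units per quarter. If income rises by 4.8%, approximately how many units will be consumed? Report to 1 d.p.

637.7

%ΔQ ≈ η × %ΔI = 0.49 × 4.8% = 2.352%.
New Q ≈ 623 × (1 + 0.02352) = 637.7.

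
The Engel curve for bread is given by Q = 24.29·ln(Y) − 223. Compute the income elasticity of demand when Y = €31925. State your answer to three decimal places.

0.840

At Y = 31925: Q = 28.915.
dQ/dY = 24.29/Y = 0.000760846 at this income.
η = (dQ/dY)·(Y/Q) = 0.000760846 × (31925/28.915) = 0.840.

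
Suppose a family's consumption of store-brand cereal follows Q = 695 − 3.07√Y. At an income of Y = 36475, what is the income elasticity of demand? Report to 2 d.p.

At Y = 36475: Q = 108.678.
dQ/dY = -3.07/(2√Y) = -0.00803731 at this income.
η = (dQ/dY)·(Y/Q) = -0.00803731 × (36475/108.678) = -2.70.

-2.70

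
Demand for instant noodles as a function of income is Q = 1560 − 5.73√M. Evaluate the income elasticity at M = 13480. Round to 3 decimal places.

At M = 13480: Q = 894.728.
dQ/dM = -5.73/(2√M) = -0.0246763 at this income.
η = (dQ/dM)·(M/Q) = -0.0246763 × (13480/894.728) = -0.372.

-0.372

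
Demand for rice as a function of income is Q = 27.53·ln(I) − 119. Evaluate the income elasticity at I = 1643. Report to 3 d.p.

0.324

At I = 1643: Q = 84.840.
dQ/dI = 27.53/I = 0.0167559 at this income.
η = (dQ/dI)·(I/Q) = 0.0167559 × (1643/84.840) = 0.324.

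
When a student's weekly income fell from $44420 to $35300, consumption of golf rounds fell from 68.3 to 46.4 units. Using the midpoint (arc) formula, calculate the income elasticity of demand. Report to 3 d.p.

1.669

ΔQ = 46.4 − 68.3 = -21.9; midpoint Q̄ = (68.3 + 46.4)/2 = 57.35.
ΔI = 35300 − 44420 = -9120; midpoint Ī = (44420 + 35300)/2 = 39860.
η = (ΔQ/Q̄) ÷ (ΔI/Ī) = (-21.9/57.35) ÷ (-9120/39860) = 1.669.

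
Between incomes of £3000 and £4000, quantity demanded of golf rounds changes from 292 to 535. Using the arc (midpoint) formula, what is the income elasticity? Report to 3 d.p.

2.057

ΔQ = 535 − 292 = 243; midpoint Q̄ = (292 + 535)/2 = 413.5.
ΔI = 4000 − 3000 = 1000; midpoint Ī = (3000 + 4000)/2 = 3500.
η = (ΔQ/Q̄) ÷ (ΔI/Ī) = (243/413.5) ÷ (1000/3500) = 2.057.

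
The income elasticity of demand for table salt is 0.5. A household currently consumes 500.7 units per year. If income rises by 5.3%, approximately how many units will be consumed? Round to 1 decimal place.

514.0

%ΔQ ≈ η × %ΔI = 0.5 × 5.3% = 2.65%.
New Q ≈ 500.7 × (1 + 0.0265) = 514.0.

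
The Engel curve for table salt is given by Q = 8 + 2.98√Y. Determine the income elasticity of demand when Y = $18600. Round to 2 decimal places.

At Y = 18600: Q = 414.418.
dQ/dY = 2.98/(2√Y) = 0.0109252 at this income.
η = (dQ/dY)·(Y/Q) = 0.0109252 × (18600/414.418) = 0.49.

0.49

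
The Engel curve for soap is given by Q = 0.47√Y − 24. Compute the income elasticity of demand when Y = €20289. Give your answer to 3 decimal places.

0.779

At Y = 20289: Q = 42.947.
dQ/dY = 0.47/(2√Y) = 0.00164982 at this income.
η = (dQ/dY)·(Y/Q) = 0.00164982 × (20289/42.947) = 0.779.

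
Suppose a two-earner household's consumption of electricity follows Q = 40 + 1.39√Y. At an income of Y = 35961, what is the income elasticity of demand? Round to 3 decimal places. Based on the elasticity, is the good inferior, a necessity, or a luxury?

At Y = 35961: Q = 303.591.
dQ/dY = 1.39/(2√Y) = 0.00366496 at this income.
η = (dQ/dY)·(Y/Q) = 0.00366496 × (35961/303.591) = 0.434.
Since 0 < η < 1, the good is a necessity.

0.434 (necessity)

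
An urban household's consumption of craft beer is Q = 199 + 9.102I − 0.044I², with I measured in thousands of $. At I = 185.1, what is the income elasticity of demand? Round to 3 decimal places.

-3.536

At I = 185.1: Q = 376.2518.
dQ/dI = 9.102 − 0.088I = -7.18680.
η = (dQ/dI)·(I/Q) = -7.18680 × (185.1/376.2518) = -3.536.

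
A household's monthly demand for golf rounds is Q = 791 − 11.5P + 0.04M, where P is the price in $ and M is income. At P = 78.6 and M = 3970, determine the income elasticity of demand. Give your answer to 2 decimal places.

At P = 78.6, M = 3970: Q = 45.900.
Holding P constant, ∂Q/∂M = 0.04.
η_M = (∂Q/∂M)·(M/Q) = 0.04 × (3970/45.900) = 3.46.

3.46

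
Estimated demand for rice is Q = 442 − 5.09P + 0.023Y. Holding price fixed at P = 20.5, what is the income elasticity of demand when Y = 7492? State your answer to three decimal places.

At P = 20.5, Y = 7492: Q = 509.971.
Holding P constant, ∂Q/∂Y = 0.023.
η_Y = (∂Q/∂Y)·(Y/Q) = 0.023 × (7492/509.971) = 0.338.

0.338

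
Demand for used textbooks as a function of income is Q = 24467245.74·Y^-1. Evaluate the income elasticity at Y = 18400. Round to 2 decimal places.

For Q = A·Y^β the income elasticity is constant and equal to β.
Here β = -1, so η = -1.00.

-1.00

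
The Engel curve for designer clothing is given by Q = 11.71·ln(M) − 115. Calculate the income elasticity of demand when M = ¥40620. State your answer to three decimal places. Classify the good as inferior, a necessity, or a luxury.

At M = 40620: Q = 9.267.
dQ/dM = 11.71/M = 0.000288282 at this income.
η = (dQ/dM)·(M/Q) = 0.000288282 × (40620/9.267) = 1.264.
Since η > 1, the good is a luxury.

1.264 (luxury)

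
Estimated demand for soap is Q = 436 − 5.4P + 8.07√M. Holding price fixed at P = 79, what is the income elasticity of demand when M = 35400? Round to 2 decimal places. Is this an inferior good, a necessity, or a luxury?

At P = 79, M = 35400: Q = 1527.761.
Holding P constant, ∂Q/∂M = 8.07/(2√M) = 0.0214458.
η_M = (∂Q/∂M)·(M/Q) = 0.0214458 × (35400/1527.761) = 0.50.
Since 0 < η < 1, this is a necessity.

0.50 (necessity)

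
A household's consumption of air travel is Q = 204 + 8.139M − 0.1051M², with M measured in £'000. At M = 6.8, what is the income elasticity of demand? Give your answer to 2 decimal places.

0.18

At M = 6.8: Q = 254.4854.
dQ/dM = 8.139 − 0.2102M = 6.70964.
η = (dQ/dM)·(M/Q) = 6.70964 × (6.8/254.4854) = 0.18.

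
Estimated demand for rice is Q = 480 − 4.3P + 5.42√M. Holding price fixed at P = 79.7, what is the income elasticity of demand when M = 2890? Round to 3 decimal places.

At P = 79.7, M = 2890: Q = 428.662.
Holding P constant, ∂Q/∂M = 5.42/(2√M) = 0.0504104.
η_M = (∂Q/∂M)·(M/Q) = 0.0504104 × (2890/428.662) = 0.340.

0.340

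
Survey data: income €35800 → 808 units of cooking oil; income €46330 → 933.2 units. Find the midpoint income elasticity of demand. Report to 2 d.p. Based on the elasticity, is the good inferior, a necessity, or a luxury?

0.56 (necessity)

ΔQ = 933.2 − 808 = 125.2; midpoint Q̄ = (808 + 933.2)/2 = 870.6.
ΔI = 46330 − 35800 = 10530; midpoint Ī = (35800 + 46330)/2 = 41065.
η = (ΔQ/Q̄) ÷ (ΔI/Ī) = (125.2/870.6) ÷ (10530/41065) = 0.56.
0 < η < 1 ⇒ necessity.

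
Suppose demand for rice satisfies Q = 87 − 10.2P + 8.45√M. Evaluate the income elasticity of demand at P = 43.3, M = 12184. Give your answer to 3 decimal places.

At P = 43.3, M = 12184: Q = 578.061.
Holding P constant, ∂Q/∂M = 8.45/(2√M) = 0.0382765.
η_M = (∂Q/∂M)·(M/Q) = 0.0382765 × (12184/578.061) = 0.807.

0.807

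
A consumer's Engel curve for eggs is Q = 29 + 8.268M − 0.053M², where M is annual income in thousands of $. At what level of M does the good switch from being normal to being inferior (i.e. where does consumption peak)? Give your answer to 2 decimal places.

78.00

dQ/dM = 8.268 − 0.106M.
The good is inferior where dQ/dM < 0. Setting dQ/dM = 0 gives M = 8.268 / 0.106 = 78.00.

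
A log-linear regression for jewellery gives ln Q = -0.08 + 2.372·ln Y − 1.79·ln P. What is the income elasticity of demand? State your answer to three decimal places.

In a log-linear demand, the coefficient on ln Y is the income elasticity.
So η = 2.372.

2.372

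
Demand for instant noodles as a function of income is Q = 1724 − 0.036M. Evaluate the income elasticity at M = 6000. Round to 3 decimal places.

At M = 6000: Q = 1508.000.
dQ/dM = −0.036.
η = (dQ/dM)·(M/Q) = -0.036 × (6000/1508.000) = -0.143.

-0.143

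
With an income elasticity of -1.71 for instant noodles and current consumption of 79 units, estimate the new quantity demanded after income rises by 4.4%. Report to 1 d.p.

%ΔQ ≈ η × %ΔI = -1.71 × 4.4% = -7.524%.
New Q ≈ 79 × (1 − 0.07524) = 73.1.

73.1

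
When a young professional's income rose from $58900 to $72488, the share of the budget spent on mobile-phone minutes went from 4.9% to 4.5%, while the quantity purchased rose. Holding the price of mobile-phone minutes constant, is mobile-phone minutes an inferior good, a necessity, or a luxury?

Quantity rises but the budget share falls as income rises, so 0 < η < 1.

necessity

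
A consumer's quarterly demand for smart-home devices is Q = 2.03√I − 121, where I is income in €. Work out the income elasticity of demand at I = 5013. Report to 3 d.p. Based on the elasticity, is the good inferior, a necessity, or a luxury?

At I = 5013: Q = 22.729.
dQ/dI = 2.03/(2√I) = 0.0143356 at this income.
η = (dQ/dI)·(I/Q) = 0.0143356 × (5013/22.729) = 3.162.
Since η > 1, the good is a luxury.

3.162 (luxury)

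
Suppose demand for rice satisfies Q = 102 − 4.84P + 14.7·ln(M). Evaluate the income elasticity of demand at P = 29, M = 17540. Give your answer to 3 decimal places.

At P = 29, M = 17540: Q = 105.292.
Holding P constant, ∂Q/∂M = 14.7/M = 0.000838084.
η_M = (∂Q/∂M)·(M/Q) = 0.000838084 × (17540/105.292) = 0.140.

0.140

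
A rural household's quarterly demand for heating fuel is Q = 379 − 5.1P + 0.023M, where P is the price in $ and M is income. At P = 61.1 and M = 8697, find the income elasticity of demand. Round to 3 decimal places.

0.748

At P = 61.1, M = 8697: Q = 267.421.
Holding P constant, ∂Q/∂M = 0.023.
η_M = (∂Q/∂M)·(M/Q) = 0.023 × (8697/267.421) = 0.748.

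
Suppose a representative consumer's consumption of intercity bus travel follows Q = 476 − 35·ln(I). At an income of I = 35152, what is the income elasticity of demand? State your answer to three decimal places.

-0.319

At I = 35152: Q = 109.640.
dQ/dI = -35/I = -0.000995676 at this income.
η = (dQ/dI)·(I/Q) = -0.000995676 × (35152/109.640) = -0.319.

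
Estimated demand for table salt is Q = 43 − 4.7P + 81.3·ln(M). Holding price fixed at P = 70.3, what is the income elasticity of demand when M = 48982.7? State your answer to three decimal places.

0.138

At P = 70.3, M = 48982.7: Q = 590.567.
Holding P constant, ∂Q/∂M = 81.3/M = 0.00165977.
η_M = (∂Q/∂M)·(M/Q) = 0.00165977 × (48982.7/590.567) = 0.138.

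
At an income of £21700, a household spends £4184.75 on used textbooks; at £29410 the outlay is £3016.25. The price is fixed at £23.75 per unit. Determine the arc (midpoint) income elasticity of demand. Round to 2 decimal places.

With a constant price, Q₁ = 4184.75/23.75 = 176.200 and Q₂ = 3016.25/23.75 = 127.000 (equivalently, work directly with expenditure since P cancels).
Midpoint %ΔQ = (3016.25 − 4184.75)/3600.50 = -0.32454; midpoint %ΔI = (29410 − 21700)/25555 = 0.30170.
η = -0.32454 / 0.30170 = -1.08.

-1.08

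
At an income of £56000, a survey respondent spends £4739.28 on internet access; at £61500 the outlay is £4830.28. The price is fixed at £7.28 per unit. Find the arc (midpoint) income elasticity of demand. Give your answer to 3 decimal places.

0.203

With a constant price, Q₁ = 4739.28/7.28 = 651.000 and Q₂ = 4830.28/7.28 = 663.500 (equivalently, work directly with expenditure since P cancels).
Midpoint %ΔQ = (4830.28 − 4739.28)/4784.78 = 0.01902; midpoint %ΔI = (61500 − 56000)/58750 = 0.09362.
η = 0.01902 / 0.09362 = 0.203.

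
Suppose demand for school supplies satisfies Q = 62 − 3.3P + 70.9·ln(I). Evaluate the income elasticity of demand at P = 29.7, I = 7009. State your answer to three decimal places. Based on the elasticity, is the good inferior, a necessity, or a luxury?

At P = 29.7, I = 7009: Q = 591.806.
Holding P constant, ∂Q/∂I = 70.9/I = 0.0101156.
η_I = (∂Q/∂I)·(I/Q) = 0.0101156 × (7009/591.806) = 0.120.
Since 0 < η < 1, this is a necessity.

0.120 (necessity)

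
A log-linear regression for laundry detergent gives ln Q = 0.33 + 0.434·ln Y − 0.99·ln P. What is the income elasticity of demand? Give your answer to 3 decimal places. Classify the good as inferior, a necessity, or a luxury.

In a log-linear demand, the coefficient on ln Y is the income elasticity.
So η = 0.434.
0 < η < 1 ⇒ necessity.

0.434 (necessity)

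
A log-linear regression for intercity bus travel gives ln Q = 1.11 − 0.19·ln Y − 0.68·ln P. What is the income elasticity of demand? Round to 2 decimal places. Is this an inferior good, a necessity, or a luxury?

-0.19 (inferior good)

In a log-linear demand, the coefficient on ln Y is the income elasticity.
So η = -0.19.
η < 0 ⇒ inferior good.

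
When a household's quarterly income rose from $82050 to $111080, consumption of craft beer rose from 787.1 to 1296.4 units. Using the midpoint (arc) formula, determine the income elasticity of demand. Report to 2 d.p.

ΔQ = 1296.4 − 787.1 = 509.3; midpoint Q̄ = (787.1 + 1296.4)/2 = 1041.75.
ΔI = 111080 − 82050 = 29030; midpoint Ī = (82050 + 111080)/2 = 96565.
η = (ΔQ/Q̄) ÷ (ΔI/Ī) = (509.3/1041.75) ÷ (29030/96565) = 1.63.

1.63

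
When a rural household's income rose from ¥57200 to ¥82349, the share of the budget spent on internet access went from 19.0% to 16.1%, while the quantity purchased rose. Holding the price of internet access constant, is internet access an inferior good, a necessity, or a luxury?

Quantity rises but the budget share falls as income rises, so 0 < η < 1.

necessity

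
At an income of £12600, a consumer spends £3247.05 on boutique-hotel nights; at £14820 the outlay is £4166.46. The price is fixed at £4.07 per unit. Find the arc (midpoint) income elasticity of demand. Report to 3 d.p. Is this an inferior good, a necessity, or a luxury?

1.532 (luxury)

With a constant price, Q₁ = 3247.05/4.07 = 797.801 and Q₂ = 4166.46/4.07 = 1023.700 (equivalently, work directly with expenditure since P cancels).
Midpoint %ΔQ = (4166.46 − 3247.05)/3706.76 = 0.24804; midpoint %ΔI = (14820 − 12600)/13710 = 0.16193.
η = 0.24804 / 0.16193 = 1.532.
η > 1 ⇒ luxury.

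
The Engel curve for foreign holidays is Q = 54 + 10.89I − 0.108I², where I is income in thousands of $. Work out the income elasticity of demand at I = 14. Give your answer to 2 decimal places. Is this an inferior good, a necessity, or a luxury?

0.59 (necessity)

At I = 14: Q = 185.2920.
dQ/dI = 10.89 − 0.216I = 7.86600.
η = (dQ/dI)·(I/Q) = 7.86600 × (14/185.2920) = 0.59.
0 < η < 1 ⇒ necessity.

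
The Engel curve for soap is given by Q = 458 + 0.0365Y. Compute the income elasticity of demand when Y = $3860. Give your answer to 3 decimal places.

At Y = 3860: Q = 598.890.
dQ/dY = 0.0365.
η = (dQ/dY)·(Y/Q) = 0.0365 × (3860/598.890) = 0.235.

0.235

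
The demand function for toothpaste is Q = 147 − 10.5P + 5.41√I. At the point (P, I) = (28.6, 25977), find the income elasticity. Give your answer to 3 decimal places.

At P = 28.6, I = 25977: Q = 718.650.
Holding P constant, ∂Q/∂I = 5.41/(2√I) = 0.0167831.
η_I = (∂Q/∂I)·(I/Q) = 0.0167831 × (25977/718.650) = 0.607.

0.607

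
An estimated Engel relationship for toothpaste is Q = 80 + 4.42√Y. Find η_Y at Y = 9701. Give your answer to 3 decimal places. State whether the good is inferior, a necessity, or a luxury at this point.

At Y = 9701: Q = 515.342.
dQ/dY = 4.42/(2√Y) = 0.022438 at this income.
η = (dQ/dY)·(Y/Q) = 0.022438 × (9701/515.342) = 0.422.
Since 0 < η < 1, the good is a necessity.

0.422 (necessity)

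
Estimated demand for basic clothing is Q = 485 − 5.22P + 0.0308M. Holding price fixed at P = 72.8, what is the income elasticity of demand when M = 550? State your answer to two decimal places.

At P = 72.8, M = 550: Q = 121.924.
Holding P constant, ∂Q/∂M = 0.0308.
η_M = (∂Q/∂M)·(M/Q) = 0.0308 × (550/121.924) = 0.14.

0.14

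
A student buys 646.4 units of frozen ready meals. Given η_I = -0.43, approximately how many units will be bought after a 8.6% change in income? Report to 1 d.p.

622.5

%ΔQ ≈ η × %ΔI = -0.43 × 8.6% = -3.698%.
New Q ≈ 646.4 × (1 − 0.03698) = 622.5.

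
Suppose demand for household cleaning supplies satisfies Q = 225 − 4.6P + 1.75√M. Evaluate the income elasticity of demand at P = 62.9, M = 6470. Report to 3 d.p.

At P = 62.9, M = 6470: Q = 76.424.
Holding P constant, ∂Q/∂M = 1.75/(2√M) = 0.0108782.
η_M = (∂Q/∂M)·(M/Q) = 0.0108782 × (6470/76.424) = 0.921.

0.921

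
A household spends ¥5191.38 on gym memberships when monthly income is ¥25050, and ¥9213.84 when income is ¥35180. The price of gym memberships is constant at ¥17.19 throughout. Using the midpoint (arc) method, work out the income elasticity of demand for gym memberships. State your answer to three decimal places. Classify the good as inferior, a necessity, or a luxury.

1.660 (luxury)

With a constant price, Q₁ = 5191.38/17.19 = 302.000 and Q₂ = 9213.84/17.19 = 536.000 (equivalently, work directly with expenditure since P cancels).
Midpoint %ΔQ = (9213.84 − 5191.38)/7202.61 = 0.55847; midpoint %ΔI = (35180 − 25050)/30115 = 0.33638.
η = 0.55847 / 0.33638 = 1.660.
η > 1 ⇒ luxury.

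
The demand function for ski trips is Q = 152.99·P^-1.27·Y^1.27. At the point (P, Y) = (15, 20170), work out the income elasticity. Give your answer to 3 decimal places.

1.270

For a multiplicative demand Q = A·P^α·Y^β, the income elasticity is β everywhere.
Here β = 1.27, so η = 1.270.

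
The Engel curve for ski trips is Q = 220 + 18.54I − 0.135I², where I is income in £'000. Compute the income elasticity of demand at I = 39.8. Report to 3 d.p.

At I = 39.8: Q = 744.0466.
dQ/dI = 18.54 − 0.27I = 7.79400.
η = (dQ/dI)·(I/Q) = 7.79400 × (39.8/744.0466) = 0.417.

0.417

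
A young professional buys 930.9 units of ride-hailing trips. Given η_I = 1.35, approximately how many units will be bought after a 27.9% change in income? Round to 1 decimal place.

1281.5

%ΔQ ≈ η × %ΔI = 1.35 × 27.9% = 37.665%.
New Q ≈ 930.9 × (1 + 0.37665) = 1281.5.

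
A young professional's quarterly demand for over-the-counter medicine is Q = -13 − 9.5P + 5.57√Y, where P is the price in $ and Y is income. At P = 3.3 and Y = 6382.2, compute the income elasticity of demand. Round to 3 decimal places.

At P = 3.3, Y = 6382.2: Q = 400.630.
Holding P constant, ∂Q/∂Y = 5.57/(2√Y) = 0.034861.
η_Y = (∂Q/∂Y)·(Y/Q) = 0.034861 × (6382.2/400.630) = 0.555.

0.555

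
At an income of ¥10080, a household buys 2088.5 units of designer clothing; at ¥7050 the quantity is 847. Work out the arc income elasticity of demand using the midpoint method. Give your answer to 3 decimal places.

ΔQ = 847 − 2088.5 = -1241.5; midpoint Q̄ = (2088.5 + 847)/2 = 1467.75.
ΔI = 7050 − 10080 = -3030; midpoint Ī = (10080 + 7050)/2 = 8565.
η = (ΔQ/Q̄) ÷ (ΔI/Ī) = (-1241.5/1467.75) ÷ (-3030/8565) = 2.391.

2.391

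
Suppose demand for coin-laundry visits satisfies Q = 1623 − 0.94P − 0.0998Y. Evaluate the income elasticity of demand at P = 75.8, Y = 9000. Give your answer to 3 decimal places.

At P = 75.8, Y = 9000: Q = 653.548.
Holding P constant, ∂Q/∂Y = −0.0998.
η_Y = (∂Q/∂Y)·(Y/Q) = -0.0998 × (9000/653.548) = -1.374.

-1.374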